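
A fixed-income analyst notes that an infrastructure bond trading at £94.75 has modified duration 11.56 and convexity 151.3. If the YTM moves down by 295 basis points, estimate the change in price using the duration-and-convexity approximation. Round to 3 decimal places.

Duration effect: -D_mod·Δy = -11.56 × (-0.0295) = +0.341020
Convexity effect: ½·C·(Δy)² = 0.5 × 151.3 × (-0.0295)² = +0.0658344125
ΔP/P ≈ +0.341020 + 0.0658344125 = +0.4068544125
ΔP ≈ 94.75 × (+0.4068544125) = +38.549455584375.

+£38.549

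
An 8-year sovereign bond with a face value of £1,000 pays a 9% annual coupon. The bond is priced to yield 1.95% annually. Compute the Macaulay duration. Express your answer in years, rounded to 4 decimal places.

Periodic yield y = 0.0195. Discount each cash flow and weight by its year:
  t   CF        PV=CF/(1+0.0195)^t    t·PV
  1        90.00        88.2786        88.2786
  2        90.00        86.5901       173.1801
  3        90.00        84.9339       254.8016
  4        90.00        83.3093       333.2373
  5        90.00        81.7159       408.5793
  6        90.00        80.1529       480.9173
  7        90.00        78.6198       550.3386
  8     1,090.00       933.9608     7,471.6865
  Σ                  1,517.5612     9,761.0192
Price P = Σ PV = 1,517.5612.
Macaulay duration = Σ(t·PV) / P = 9,761.0192 / 1,517.5612 = 6.43204 years.

6.4320 years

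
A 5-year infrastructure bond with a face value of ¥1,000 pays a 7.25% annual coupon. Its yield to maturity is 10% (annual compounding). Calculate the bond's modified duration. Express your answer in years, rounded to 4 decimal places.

Periodic yield y = 0.1. First find Macaulay duration:
  t   CF        PV=CF/(1+0.1)^t    t·PV
  1        72.50        65.9091        65.9091
  2        72.50        59.9174       119.8347
  3        72.50        54.4703       163.4110
  4        72.50        49.5185       198.0739
  5     1,072.50       665.9381     3,329.6906
  Σ                    895.7534     3,876.9193
P = 895.7534; Macaulay duration = 3,876.9193 / 895.7534 = 4.32811 years.
Modified duration = D_Mac / (1 + y) = 4.32811 / 1.1 = 3.93465 years.

3.9346 years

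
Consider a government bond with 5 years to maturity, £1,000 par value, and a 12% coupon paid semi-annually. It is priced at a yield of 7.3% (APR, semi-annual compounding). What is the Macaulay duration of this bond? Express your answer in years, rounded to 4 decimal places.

Periodic yield y = 0.0365. Discount each cash flow and weight by its period:
  t   CF        PV=CF/(1+0.0365)^t    t·PV
  1        60.00        57.8871        57.8871
  2        60.00        55.8486       111.6973
  3        60.00        53.8820       161.6459
  4        60.00        51.9845       207.9381
  5        60.00        50.1539       250.7695
  6        60.00        48.3877       290.3265
  7        60.00        46.6838       326.7865
  8        60.00        45.0398       360.3187
  9        60.00        43.4538       391.0840
  10    1,060.00       740.6496     7,406.4961
  Σ                  1,193.9709     9,564.9497
Price P = Σ PV = 1,193.9709.
Macaulay duration = Σ(t·PV) / P = 9,564.9497 / 1,193.9709 = 8.01104 half-year periods.
In years: 8.01104 / 2 = 4.00552 years.

4.0055 years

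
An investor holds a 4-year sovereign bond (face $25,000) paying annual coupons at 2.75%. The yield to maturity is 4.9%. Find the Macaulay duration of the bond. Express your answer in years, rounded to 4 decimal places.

3.8349 years

Periodic yield y = 0.049. Discount each cash flow and weight by its year:
  t   CF        PV=CF/(1+0.049)^t    t·PV
  1       687.50       655.3861       655.3861
  2       687.50       624.7722     1,249.5445
  3       687.50       595.5884     1,786.7652
  4    25,687.50    21,213.8692    84,855.4767
  Σ                 23,089.6159    88,547.1725
Price P = Σ PV = 23,089.6159.
Macaulay duration = Σ(t·PV) / P = 88,547.1725 / 23,089.6159 = 3.83493 years.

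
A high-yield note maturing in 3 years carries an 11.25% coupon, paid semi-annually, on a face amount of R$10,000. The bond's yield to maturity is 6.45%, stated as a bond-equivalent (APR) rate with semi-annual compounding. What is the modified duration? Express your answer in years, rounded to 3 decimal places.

2.570 years

Periodic yield y = 0.03225. First find Macaulay duration:
  t   CF        PV=CF/(1+0.03225)^t    t·PV
  1       562.50       544.9261       544.9261
  2       562.50       527.9013     1,055.8026
  3       562.50       511.4084     1,534.2252
  4       562.50       495.4308     1,981.7230
  5       562.50       479.9523     2,399.7615
  6    10,562.50     8,730.8670    52,385.2020
  Σ                 11,290.4859    59,901.6404
P = 11,290.4859; Macaulay duration = 59,901.6404 / 11,290.4859 = 5.30550 half-year periods = 2.65275 years.
Modified duration = D_Mac / (1 + y) = 2.65275 / 1.03225 = 2.56987 years.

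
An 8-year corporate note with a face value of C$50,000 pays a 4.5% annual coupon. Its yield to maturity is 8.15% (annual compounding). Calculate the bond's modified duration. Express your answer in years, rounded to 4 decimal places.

Periodic yield y = 0.0815. First find Macaulay duration:
  t   CF        PV=CF/(1+0.0815)^t    t·PV
  1     2,250.00     2,080.4438     2,080.4438
  2     2,250.00     1,923.6651     3,847.3302
  3     2,250.00     1,778.7010     5,336.1030
  4     2,250.00     1,644.6611     6,578.6444
  5     2,250.00     1,520.7222     7,603.6112
  6     2,250.00     1,406.1232     8,436.7392
  7     2,250.00     1,300.1602     9,101.1211
  8    52,250.00    27,917.3444   223,338.7554
  Σ                 39,571.8211   266,322.7484
P = 39,571.8211; Macaulay duration = 266,322.7484 / 39,571.8211 = 6.73011 years.
Modified duration = D_Mac / (1 + y) = 6.73011 / 1.0815 = 6.22294 years.

6.2229 years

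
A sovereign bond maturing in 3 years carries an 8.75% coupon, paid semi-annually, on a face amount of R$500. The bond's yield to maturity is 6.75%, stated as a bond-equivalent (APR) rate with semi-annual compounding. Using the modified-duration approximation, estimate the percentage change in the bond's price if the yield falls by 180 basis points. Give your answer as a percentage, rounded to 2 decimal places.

+4.72%

Periodic yield y = 0.03375. Modified duration first:
  t   CF        PV=CF/(1+0.03375)^t    t·PV
  1       21.875        21.1608        21.1608
  2       21.875        20.4700        40.9399
  3       21.875        19.8017        59.4050
  4       21.875        19.1552        76.6207
  5       21.875        18.5298        92.6489
  6      521.875       427.6351     2,565.8107
  Σ                    526.7525     2,856.5860
P = 526.7525; D_Mac = 5.42301 half-year periods = 2.71151 yrs; D_mod = 2.71151/(1+0.03375) = 2.62298 yrs.
ΔP/P ≈ -D_mod · Δy = -2.62298 × (-0.018) = +0.047214 = +4.7214%.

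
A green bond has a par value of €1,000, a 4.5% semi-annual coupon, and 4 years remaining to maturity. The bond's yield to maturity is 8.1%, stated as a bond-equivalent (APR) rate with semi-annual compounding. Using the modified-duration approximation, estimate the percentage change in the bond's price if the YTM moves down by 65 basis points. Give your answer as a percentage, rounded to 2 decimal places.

+2.30%

Periodic yield y = 0.0405. Modified duration first:
  t   CF        PV=CF/(1+0.0405)^t    t·PV
  1        22.50        21.6242        21.6242
  2        22.50        20.7825        41.5651
  3        22.50        19.9736        59.9208
  4        22.50        19.1962        76.7846
  5        22.50        18.4490        92.2448
  6        22.50        17.7309       106.3852
  7        22.50        17.0407       119.2850
  8     1,022.50       744.2634     5,954.1069
  Σ                    879.0604     6,471.9167
P = 879.0604; D_Mac = 7.36231 half-year periods = 3.68116 yrs; D_mod = 3.68116/(1+0.0405) = 3.53787 yrs.
ΔP/P ≈ -D_mod · Δy = -3.53787 × (-0.0065) = +0.022996 = +2.2996%.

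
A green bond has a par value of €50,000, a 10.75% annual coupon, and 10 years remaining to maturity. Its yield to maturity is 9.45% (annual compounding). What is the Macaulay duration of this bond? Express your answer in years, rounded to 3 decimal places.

Periodic yield y = 0.0945. Discount each cash flow and weight by its year:
  t   CF        PV=CF/(1+0.0945)^t    t·PV
  1     5,375.00     4,910.9182     4,910.9182
  2     5,375.00     4,486.9056     8,973.8113
  3     5,375.00     4,099.5026    12,298.5079
  4     5,375.00     3,745.5483    14,982.1933
  5     5,375.00     3,422.1547    17,110.7735
  6     5,375.00     3,126.6831    18,760.0989
  7     5,375.00     2,856.7228    19,997.0599
  8     5,375.00     2,610.0711    20,880.5690
  9     5,375.00     2,384.7155    21,462.4395
  10   55,375.00    22,446.8849   224,468.8493
  Σ                 54,090.1071   363,845.2209
Price P = Σ PV = 54,090.1071.
Macaulay duration = Σ(t·PV) / P = 363,845.2209 / 54,090.1071 = 6.72665 years.

6.727 years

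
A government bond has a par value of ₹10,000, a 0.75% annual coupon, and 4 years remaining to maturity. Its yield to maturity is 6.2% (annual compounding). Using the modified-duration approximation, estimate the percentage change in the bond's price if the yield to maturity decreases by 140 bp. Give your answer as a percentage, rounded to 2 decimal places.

Periodic yield y = 0.062. Modified duration first:
  t   CF        PV=CF/(1+0.062)^t    t·PV
  1        75.00        70.6215        70.6215
  2        75.00        66.4986       132.9971
  3        75.00        62.6163       187.8490
  4    10,075.00     7,920.3977    31,681.5907
  Σ                  8,120.1341    32,073.0583
P = 8,120.1341; D_Mac = 3.94982 yrs; D_mod = 3.94982/(1+0.062) = 3.71923 yrs.
ΔP/P ≈ -D_mod · Δy = -3.71923 × (-0.014) = +0.052069 = +5.2069%.

+5.21%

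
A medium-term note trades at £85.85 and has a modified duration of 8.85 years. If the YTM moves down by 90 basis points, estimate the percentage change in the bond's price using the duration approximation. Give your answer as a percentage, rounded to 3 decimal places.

Duration approximation: ΔP/P ≈ -D_mod · Δy = -8.85 × (-0.009) = +0.079650.
As a percentage: +7.9650%.

+7.965%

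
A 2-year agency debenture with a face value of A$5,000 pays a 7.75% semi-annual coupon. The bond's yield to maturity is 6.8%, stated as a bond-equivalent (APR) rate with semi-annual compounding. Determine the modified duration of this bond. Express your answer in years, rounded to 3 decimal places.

Periodic yield y = 0.034. First find Macaulay duration:
  t   CF        PV=CF/(1+0.034)^t    t·PV
  1       193.75       187.3791       187.3791
  2       193.75       181.2177       362.4354
  3       193.75       175.2589       525.7767
  4     5,193.75     4,543.5874    18,174.3496
  Σ                  5,087.4431    19,249.9408
P = 5,087.4431; Macaulay duration = 19,249.9408 / 5,087.4431 = 3.78381 half-year periods = 1.89191 years.
Modified duration = D_Mac / (1 + y) = 1.89191 / 1.034 = 1.82970 years.

1.830 years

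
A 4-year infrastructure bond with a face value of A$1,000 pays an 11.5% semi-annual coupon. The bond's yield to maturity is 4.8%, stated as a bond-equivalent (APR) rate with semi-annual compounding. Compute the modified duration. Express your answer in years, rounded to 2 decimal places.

Periodic yield y = 0.024. First find Macaulay duration:
  t   CF        PV=CF/(1+0.024)^t    t·PV
  1        57.50        56.1523        56.1523
  2        57.50        54.8363       109.6725
  3        57.50        53.5510       160.6531
  4        57.50        52.2959       209.1838
  5        57.50        51.0703       255.3513
  6        57.50        49.8733       299.2398
  7        57.50        48.7044       340.9308
  8     1,057.50       874.7435     6,997.9480
  Σ                  1,241.2271     8,429.1317
P = 1,241.2271; Macaulay duration = 8,429.1317 / 1,241.2271 = 6.79097 half-year periods = 3.39548 years.
Modified duration = D_Mac / (1 + y) = 3.39548 / 1.024 = 3.31590 years.

3.32 years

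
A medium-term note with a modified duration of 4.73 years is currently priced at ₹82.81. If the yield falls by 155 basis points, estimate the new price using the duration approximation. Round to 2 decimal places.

₹88.88

Duration approximation: ΔP/P ≈ -D_mod · Δy = -4.73 × (-0.0155) = +0.073315.
New price ≈ 82.81 × (1 + 0.073315) = 88.88121515.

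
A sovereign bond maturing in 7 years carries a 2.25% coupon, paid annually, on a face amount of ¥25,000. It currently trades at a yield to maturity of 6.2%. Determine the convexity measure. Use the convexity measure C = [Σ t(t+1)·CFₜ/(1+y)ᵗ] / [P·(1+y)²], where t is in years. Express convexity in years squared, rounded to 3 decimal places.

With y = 0.062:
  t   CF        PV=CF/(1+0.062)^t    t·PV        t(t+1)·PV
  1       562.50       529.6610       529.6610       1,059.3220
  2       562.50       498.7392       997.4784       2,992.4351
  3       562.50       469.6226     1,408.8678       5,635.4710
  4       562.50       442.2058     1,768.8233       8,844.1165
  5       562.50       416.3897     2,081.9483      12,491.6900
  6       562.50       392.0807     2,352.4840      16,467.3879
  7    25,562.50    16,777.6723   117,443.7063     939,549.6501
  Σ                 19,526.3713   126,582.9690     987,040.0727
P = 19,526.3713.
Convexity = Σ t(t+1)·PV / [P·(1+y)²] = 987,040.0727 / (19,526.3713 × 1.127844) = 44.81921.

44.819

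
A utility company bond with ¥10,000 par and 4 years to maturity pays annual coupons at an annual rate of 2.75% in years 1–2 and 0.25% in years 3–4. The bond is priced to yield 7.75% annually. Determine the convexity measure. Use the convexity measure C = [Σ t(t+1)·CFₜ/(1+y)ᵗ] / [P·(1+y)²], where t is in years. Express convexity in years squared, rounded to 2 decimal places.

With y = 0.0775:
  t   CF        PV=CF/(1+0.0775)^t    t·PV        t(t+1)·PV
  1       275.00       255.2204       255.2204         510.4408
  2       275.00       236.8635       473.7270       1,421.1810
  3        25.00        19.9843        59.9528         239.8112
  4    10,025.00     7,437.2994    29,749.1977     148,745.9883
  Σ                  7,949.3676    30,538.0979     150,917.4213
P = 7,949.3676.
Convexity = Σ t(t+1)·PV / [P·(1+y)²] = 150,917.4213 / (7,949.3676 × 1.161006) = 16.35205.

16.35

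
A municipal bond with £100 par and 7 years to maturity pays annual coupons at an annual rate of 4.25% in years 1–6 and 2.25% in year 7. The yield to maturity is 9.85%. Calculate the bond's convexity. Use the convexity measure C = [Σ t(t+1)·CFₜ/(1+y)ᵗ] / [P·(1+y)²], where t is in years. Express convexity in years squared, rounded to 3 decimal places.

With y = 0.0985:
  t   CF        PV=CF/(1+0.0985)^t    t·PV        t(t+1)·PV
  1         4.25         3.8689         3.8689           7.7378
  2         4.25         3.5220         7.0440          21.1320
  3         4.25         3.2062         9.6186          38.4742
  4         4.25         2.9187        11.6748          58.3739
  5         4.25         2.6570        13.2849          79.7095
  6         4.25         2.4187        14.5124         101.5869
  7       102.25        52.9740       370.8181       2,966.5448
  Σ                     71.5655       430.8217       3,273.5591
P = 71.5655.
Convexity = Σ t(t+1)·PV / [P·(1+y)²] = 3,273.5591 / (71.5655 × 1.206702) = 37.90672.

37.907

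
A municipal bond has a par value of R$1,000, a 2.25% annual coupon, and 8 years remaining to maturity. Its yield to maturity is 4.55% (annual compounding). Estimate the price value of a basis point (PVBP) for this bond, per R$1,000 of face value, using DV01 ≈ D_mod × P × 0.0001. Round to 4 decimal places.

Periodic yield y = 0.0455.
  t   CF        PV=CF/(1+0.0455)^t    t·PV
  1        22.50        21.5208        21.5208
  2        22.50        20.5842        41.1684
  3        22.50        19.6884        59.0652
  4        22.50        18.8316        75.3263
  5        22.50        18.0120        90.0601
  6        22.50        17.2281       103.3688
  7        22.50        16.4784       115.3486
  8     1,022.50       716.2605     5,730.0842
  Σ                    848.6040     6,235.9424
P = 848.6040; D_Mac = 7.34847 yrs; D_mod = 7.02867 yrs.
DV01 ≈ 7.02867 × 848.6040 × 0.0001 = 0.596456.

R$0.5965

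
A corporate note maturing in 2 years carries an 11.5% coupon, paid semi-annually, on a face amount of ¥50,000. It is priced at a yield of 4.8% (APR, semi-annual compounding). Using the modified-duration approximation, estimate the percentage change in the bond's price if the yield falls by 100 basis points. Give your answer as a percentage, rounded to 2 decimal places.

+1.81%

Periodic yield y = 0.024. Modified duration first:
  t   CF        PV=CF/(1+0.024)^t    t·PV
  1     2,875.00     2,807.6172     2,807.6172
  2     2,875.00     2,741.8137     5,483.6273
  3     2,875.00     2,677.5524     8,032.6572
  4    52,875.00    48,089.5324   192,358.1294
  Σ                 56,316.5156   208,682.0311
P = 56,316.5156; D_Mac = 3.70552 half-year periods = 1.85276 yrs; D_mod = 1.85276/(1+0.024) = 1.80934 yrs.
ΔP/P ≈ -D_mod · Δy = -1.80934 × (-0.01) = +0.018093 = +1.8093%.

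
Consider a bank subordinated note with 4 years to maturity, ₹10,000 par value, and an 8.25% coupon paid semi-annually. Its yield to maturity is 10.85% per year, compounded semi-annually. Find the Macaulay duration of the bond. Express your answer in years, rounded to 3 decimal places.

Periodic yield y = 0.05425. Discount each cash flow and weight by its period:
  t   CF        PV=CF/(1+0.05425)^t    t·PV
  1       412.50       391.2734       391.2734
  2       412.50       371.1391       742.2782
  3       412.50       352.0409     1,056.1227
  4       412.50       333.9254     1,335.7018
  5       412.50       316.7422     1,583.7109
  6       412.50       300.4431     1,802.6589
  7       412.50       284.9828     1,994.8798
  8    10,412.50     6,823.4834    54,587.8669
  Σ                  9,174.0304    63,494.4926
Price P = Σ PV = 9,174.0304.
Macaulay duration = Σ(t·PV) / P = 63,494.4926 / 9,174.0304 = 6.92111 half-year periods.
In years: 6.92111 / 2 = 3.46056 years.

3.461 years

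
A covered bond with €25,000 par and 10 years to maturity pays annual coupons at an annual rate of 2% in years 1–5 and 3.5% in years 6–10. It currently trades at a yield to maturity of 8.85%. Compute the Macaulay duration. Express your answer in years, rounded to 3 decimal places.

8.735 years

Periodic yield y = 0.0885. Discount each cash flow and weight by its year:
  t   CF        PV=CF/(1+0.0885)^t    t·PV
  1       500.00       459.3477       459.3477
  2       500.00       422.0007       844.0013
  3       500.00       387.6901     1,163.0703
  4       500.00       356.1691     1,424.6765
  5       500.00       327.2110     1,636.0548
  6       875.00       526.0626     3,156.3758
  7       875.00       483.2913     3,383.0394
  8       875.00       443.9976     3,551.9805
  9       875.00       407.8985     3,671.0869
  10   25,875.00    11,081.4355   110,814.3554
  Σ                 14,895.1042   130,103.9887
Price P = Σ PV = 14,895.1042.
Macaulay duration = Σ(t·PV) / P = 130,103.9887 / 14,895.1042 = 8.73468 years.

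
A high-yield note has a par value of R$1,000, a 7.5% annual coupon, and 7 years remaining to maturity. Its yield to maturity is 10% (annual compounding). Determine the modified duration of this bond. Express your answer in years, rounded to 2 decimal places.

5.09 years

Periodic yield y = 0.1. First find Macaulay duration:
  t   CF        PV=CF/(1+0.1)^t    t·PV
  1        75.00        68.1818        68.1818
  2        75.00        61.9835       123.9669
  3        75.00        56.3486       169.0458
  4        75.00        51.2260       204.9040
  5        75.00        46.5691       232.8455
  6        75.00        42.3355       254.0133
  7     1,075.00       551.6450     3,861.5148
  Σ                    878.2895     4,914.4722
P = 878.2895; Macaulay duration = 4,914.4722 / 878.2895 = 5.59550 years.
Modified duration = D_Mac / (1 + y) = 5.59550 / 1.1 = 5.08682 years.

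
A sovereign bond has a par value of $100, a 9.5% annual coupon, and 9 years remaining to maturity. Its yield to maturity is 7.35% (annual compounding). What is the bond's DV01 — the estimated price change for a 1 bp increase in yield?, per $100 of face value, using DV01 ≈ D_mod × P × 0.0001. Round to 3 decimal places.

Periodic yield y = 0.0735.
  t   CF        PV=CF/(1+0.0735)^t    t·PV
  1         9.50         8.8496         8.8496
  2         9.50         8.2436        16.4873
  3         9.50         7.6792        23.0377
  4         9.50         7.1534        28.6138
  5         9.50         6.6637        33.3183
  6         9.50         6.2074        37.2445
  7         9.50         5.7824        40.4769
  8         9.50         5.3865        43.0921
  9       109.50        57.8357       520.5209
  Σ                    113.8016       751.6411
P = 113.8016; D_Mac = 6.60484 yrs; D_mod = 6.15262 yrs.
DV01 ≈ 6.15262 × 113.8016 × 0.0001 = 0.070018.

$0.070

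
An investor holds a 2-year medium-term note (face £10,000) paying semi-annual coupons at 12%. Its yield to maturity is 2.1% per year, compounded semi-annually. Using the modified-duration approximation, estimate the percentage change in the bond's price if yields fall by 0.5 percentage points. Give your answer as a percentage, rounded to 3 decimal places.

+0.916%

Periodic yield y = 0.0105. Modified duration first:
  t   CF        PV=CF/(1+0.0105)^t    t·PV
  1       600.00       593.7655       593.7655
  2       600.00       587.5957     1,175.1914
  3       600.00       581.4901     1,744.4702
  4    10,600.00    10,166.2455    40,664.9821
  Σ                 11,929.0968    44,178.4091
P = 11,929.0968; D_Mac = 3.70342 half-year periods = 1.85171 yrs; D_mod = 1.85171/(1+0.0105) = 1.83247 yrs.
ΔP/P ≈ -D_mod · Δy = -1.83247 × (-0.005) = +0.009162 = +0.9162%.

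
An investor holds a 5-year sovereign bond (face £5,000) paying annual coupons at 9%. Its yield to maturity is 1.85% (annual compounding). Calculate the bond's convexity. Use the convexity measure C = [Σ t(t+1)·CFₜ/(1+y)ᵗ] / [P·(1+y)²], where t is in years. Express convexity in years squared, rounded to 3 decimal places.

23.932

With y = 0.0185:
  t   CF        PV=CF/(1+0.0185)^t    t·PV        t(t+1)·PV
  1       450.00       441.8262       441.8262         883.6524
  2       450.00       433.8009       867.6018       2,602.8054
  3       450.00       425.9214     1,277.7641       5,111.0562
  4       450.00       418.1849     1,672.7397       8,363.6986
  5     5,450.00     4,972.6894    24,863.4471     149,180.6827
  Σ                  6,692.4228    29,123.3789     166,141.8954
P = 6,692.4228.
Convexity = Σ t(t+1)·PV / [P·(1+y)²] = 166,141.8954 / (6,692.4228 × 1.037342) = 23.93171.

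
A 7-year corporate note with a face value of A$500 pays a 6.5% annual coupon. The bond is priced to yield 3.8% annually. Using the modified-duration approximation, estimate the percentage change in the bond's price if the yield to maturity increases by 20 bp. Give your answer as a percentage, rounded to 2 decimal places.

-1.14%

Periodic yield y = 0.038. Modified duration first:
  t   CF        PV=CF/(1+0.038)^t    t·PV
  1        32.50        31.3102        31.3102
  2        32.50        30.1640        60.3280
  3        32.50        29.0597        87.1791
  4        32.50        27.9959       111.9835
  5        32.50        26.9710       134.8549
  6        32.50        25.9836       155.9016
  7       532.50       410.1457     2,871.0197
  Σ                    581.6300     3,452.5769
P = 581.6300; D_Mac = 5.93604 yrs; D_mod = 5.93604/(1+0.038) = 5.71872 yrs.
ΔP/P ≈ -D_mod · Δy = -5.71872 × (+0.002) = -0.011437 = -1.1437%.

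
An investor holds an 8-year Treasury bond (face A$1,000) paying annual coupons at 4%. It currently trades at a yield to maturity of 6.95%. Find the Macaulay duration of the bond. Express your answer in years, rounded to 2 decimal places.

Periodic yield y = 0.0695. Discount each cash flow and weight by its year:
  t   CF        PV=CF/(1+0.0695)^t    t·PV
  1        40.00        37.4007        37.4007
  2        40.00        34.9702        69.9404
  3        40.00        32.6977        98.0932
  4        40.00        30.5729       122.2917
  5        40.00        28.5862       142.9309
  6        40.00        26.7285       160.3712
  7        40.00        24.9916       174.9414
  8     1,040.00       607.5570     4,860.4560
  Σ                    823.5049     5,666.4254
Price P = Σ PV = 823.5049.
Macaulay duration = Σ(t·PV) / P = 5,666.4254 / 823.5049 = 6.88086 years.

6.88 years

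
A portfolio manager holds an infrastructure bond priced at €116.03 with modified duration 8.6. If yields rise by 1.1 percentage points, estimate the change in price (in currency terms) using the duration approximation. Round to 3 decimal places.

-€10.976

Duration approximation: ΔP/P ≈ -D_mod · Δy = -8.6 × (+0.011) = -0.094600.
ΔP ≈ 116.03 × (-0.094600) = -10.976438.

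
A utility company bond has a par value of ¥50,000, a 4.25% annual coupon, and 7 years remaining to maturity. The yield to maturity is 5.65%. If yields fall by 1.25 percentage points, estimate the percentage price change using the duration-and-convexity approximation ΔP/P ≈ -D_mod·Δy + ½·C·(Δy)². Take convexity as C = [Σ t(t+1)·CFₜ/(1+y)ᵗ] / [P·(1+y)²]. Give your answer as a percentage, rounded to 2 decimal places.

With y = 0.0565:
  t   CF        PV=CF/(1+0.0565)^t    t·PV        t(t+1)·PV
  1     2,125.00     2,011.3583     2,011.3583       4,022.7165
  2     2,125.00     1,903.7939     3,807.5878      11,422.7634
  3     2,125.00     1,801.9819     5,405.9458      21,623.7831
  4     2,125.00     1,705.6147     6,822.4588      34,112.2939
  5     2,125.00     1,614.4010     8,072.0052      48,432.0311
  6     2,125.00     1,528.0653     9,168.3921      64,178.7444
  7    52,125.00    35,478.0350   248,346.2453   1,986,769.9620
  Σ                 46,043.2502   283,633.9931   2,170,562.2944
P = 46,043.2502; D_Mac = 6.16016 yrs; D_mod = 5.83073 yrs; C = 42.23449.
Duration effect: -5.83073 × (-0.0125) = +0.072884
Convexity effect: 0.5 × 42.23449 × (-0.0125)² = +0.0032996
ΔP/P ≈ +0.072884 + 0.0032996 = +0.076184 = +7.6184%.

+7.62%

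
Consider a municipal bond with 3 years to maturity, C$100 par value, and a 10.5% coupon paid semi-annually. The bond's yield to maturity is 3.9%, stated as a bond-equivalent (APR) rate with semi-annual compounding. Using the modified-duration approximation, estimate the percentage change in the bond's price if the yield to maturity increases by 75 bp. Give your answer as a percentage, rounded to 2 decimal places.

Periodic yield y = 0.0195. Modified duration first:
  t   CF        PV=CF/(1+0.0195)^t    t·PV
  1         5.25         5.1496         5.1496
  2         5.25         5.0511        10.1022
  3         5.25         4.9545        14.8634
  4         5.25         4.8597        19.4388
  5         5.25         4.7668        23.8338
  6       105.25        93.7343       562.4060
  Σ                    118.5160       635.7939
P = 118.5160; D_Mac = 5.36463 half-year periods = 2.68231 yrs; D_mod = 2.68231/(1+0.0195) = 2.63101 yrs.
ΔP/P ≈ -D_mod · Δy = -2.63101 × (+0.0075) = -0.019733 = -1.9733%.

-1.97%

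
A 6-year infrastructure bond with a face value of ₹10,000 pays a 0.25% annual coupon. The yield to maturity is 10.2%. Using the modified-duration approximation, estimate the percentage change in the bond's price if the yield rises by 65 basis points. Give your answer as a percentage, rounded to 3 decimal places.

-3.508%

Periodic yield y = 0.102. Modified duration first:
  t   CF        PV=CF/(1+0.102)^t    t·PV
  1        25.00        22.6860        22.6860
  2        25.00        20.5862        41.1725
  3        25.00        18.6808        56.0424
  4        25.00        16.9517        67.8069
  5        25.00        15.3827        76.9134
  6    10,025.00     5,597.5092    33,585.0551
  Σ                  5,691.7966    33,849.6762
P = 5,691.7966; D_Mac = 5.94710 yrs; D_mod = 5.94710/(1+0.102) = 5.39664 yrs.
ΔP/P ≈ -D_mod · Δy = -5.39664 × (+0.0065) = -0.035078 = -3.5078%.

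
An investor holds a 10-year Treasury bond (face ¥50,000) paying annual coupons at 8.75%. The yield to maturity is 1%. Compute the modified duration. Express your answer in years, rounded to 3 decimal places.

7.733 years

Periodic yield y = 0.01. First find Macaulay duration:
  t   CF        PV=CF/(1+0.01)^t    t·PV
  1     4,375.00     4,331.6832     4,331.6832
  2     4,375.00     4,288.7952     8,577.5904
  3     4,375.00     4,246.3319    12,738.9957
  4     4,375.00     4,204.2890    16,817.1560
  5     4,375.00     4,162.6624    20,813.3119
  6     4,375.00     4,121.4479    24,728.6874
  7     4,375.00     4,080.6415    28,564.4904
  8     4,375.00     4,040.2391    32,321.9128
  9     4,375.00     4,000.2367    36,002.1306
  10   54,375.00    49,224.9782   492,249.7816
  Σ                 86,701.3051   677,145.7401
P = 86,701.3051; Macaulay duration = 677,145.7401 / 86,701.3051 = 7.81010 years.
Modified duration = D_Mac / (1 + y) = 7.81010 / 1.01 = 7.73277 years.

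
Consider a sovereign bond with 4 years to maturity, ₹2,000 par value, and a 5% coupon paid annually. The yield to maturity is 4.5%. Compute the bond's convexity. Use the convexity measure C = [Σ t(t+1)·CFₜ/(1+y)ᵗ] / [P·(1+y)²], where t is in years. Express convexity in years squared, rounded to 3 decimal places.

With y = 0.045:
  t   CF        PV=CF/(1+0.045)^t    t·PV        t(t+1)·PV
  1       100.00        95.6938        95.6938         191.3876
  2       100.00        91.5730       183.1460         549.4380
  3       100.00        87.6297       262.8890       1,051.5559
  4     2,100.00     1,760.9788     7,043.9153      35,219.5764
  Σ                  2,035.8753     7,585.6440      37,011.9579
P = 2,035.8753.
Convexity = Σ t(t+1)·PV / [P·(1+y)²] = 37,011.9579 / (2,035.8753 × 1.092025) = 16.64786.

16.648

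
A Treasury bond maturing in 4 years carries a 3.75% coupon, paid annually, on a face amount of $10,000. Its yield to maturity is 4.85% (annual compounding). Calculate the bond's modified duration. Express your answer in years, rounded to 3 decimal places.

3.608 years

Periodic yield y = 0.0485. First find Macaulay duration:
  t   CF        PV=CF/(1+0.0485)^t    t·PV
  1       375.00       357.6538       357.6538
  2       375.00       341.1100       682.2199
  3       375.00       325.3314       975.9942
  4    10,375.00     8,584.4874    34,337.9495
  Σ                  9,608.5825    36,353.8174
P = 9,608.5825; Macaulay duration = 36,353.8174 / 9,608.5825 = 3.78347 years.
Modified duration = D_Mac / (1 + y) = 3.78347 / 1.0485 = 3.60846 years.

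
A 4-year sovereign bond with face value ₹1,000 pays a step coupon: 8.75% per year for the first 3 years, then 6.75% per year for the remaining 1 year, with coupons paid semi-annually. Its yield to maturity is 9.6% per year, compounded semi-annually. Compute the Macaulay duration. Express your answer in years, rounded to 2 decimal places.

3.45 years

Periodic yield y = 0.048. Discount each cash flow and weight by its period:
  t   CF        PV=CF/(1+0.048)^t    t·PV
  1        43.75        41.7462        41.7462
  2        43.75        39.8341        79.6683
  3        43.75        38.0097       114.0290
  4        43.75        36.2688       145.0751
  5        43.75        34.6076       173.0381
  6        43.75        33.0225       198.1352
  7        33.75        24.3078       170.1543
  8     1,033.75       710.4365     5,683.4919
  Σ                    958.2332     6,605.3381
Price P = Σ PV = 958.2332.
Macaulay duration = Σ(t·PV) / P = 6,605.3381 / 958.2332 = 6.89325 half-year periods.
In years: 6.89325 / 2 = 3.44662 years.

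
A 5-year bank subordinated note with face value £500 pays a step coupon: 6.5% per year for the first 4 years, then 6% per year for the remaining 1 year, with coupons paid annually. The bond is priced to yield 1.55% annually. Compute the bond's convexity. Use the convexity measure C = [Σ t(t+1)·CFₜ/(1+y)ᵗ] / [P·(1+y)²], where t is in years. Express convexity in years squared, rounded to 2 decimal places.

25.13

With y = 0.0155:
  t   CF        PV=CF/(1+0.0155)^t    t·PV        t(t+1)·PV
  1        32.50        32.0039        32.0039          64.0079
  2        32.50        31.5154        63.0309         189.0927
  3        32.50        31.0344        93.1032         372.4130
  4        32.50        30.5607       122.2429         611.2145
  5       530.00       490.7680     2,453.8400      14,723.0398
  Σ                    615.8825     2,764.2209      15,959.7678
P = 615.8825.
Convexity = Σ t(t+1)·PV / [P·(1+y)²] = 15,959.7678 / (615.8825 × 1.031240) = 25.12863.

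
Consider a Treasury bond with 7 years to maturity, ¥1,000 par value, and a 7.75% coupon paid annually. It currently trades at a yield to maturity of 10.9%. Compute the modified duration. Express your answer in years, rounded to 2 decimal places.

Periodic yield y = 0.109. First find Macaulay duration:
  t   CF        PV=CF/(1+0.109)^t    t·PV
  1        77.50        69.8828        69.8828
  2        77.50        63.0142       126.0285
  3        77.50        56.8208       170.4623
  4        77.50        51.2360       204.9441
  5        77.50        46.2002       231.0011
  6        77.50        41.6593       249.9561
  7     1,077.50       522.2717     3,655.9016
  Σ                    851.0850     4,708.1764
P = 851.0850; Macaulay duration = 4,708.1764 / 851.0850 = 5.53197 years.
Modified duration = D_Mac / (1 + y) = 5.53197 / 1.109 = 4.98825 years.

4.99 years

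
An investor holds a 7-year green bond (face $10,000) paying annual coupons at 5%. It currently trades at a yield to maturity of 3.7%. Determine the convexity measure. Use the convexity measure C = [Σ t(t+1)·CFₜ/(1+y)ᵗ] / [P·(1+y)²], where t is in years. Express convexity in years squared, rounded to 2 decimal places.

43.37

With y = 0.037:
  t   CF        PV=CF/(1+0.037)^t    t·PV        t(t+1)·PV
  1       500.00       482.1601       482.1601         964.3202
  2       500.00       464.9567       929.9134       2,789.7401
  3       500.00       448.3671     1,345.1013       5,380.4052
  4       500.00       432.3694     1,729.4777       8,647.3886
  5       500.00       416.9426     2,084.7128      12,508.2766
  6       500.00       402.0661     2,412.3966      16,886.7765
  7    10,500.00     8,142.1295    56,994.9063     455,959.2508
  Σ                 10,788.9914    65,978.6682     503,136.1579
P = 10,788.9914.
Convexity = Σ t(t+1)·PV / [P·(1+y)²] = 503,136.1579 / (10,788.9914 × 1.075369) = 43.36578.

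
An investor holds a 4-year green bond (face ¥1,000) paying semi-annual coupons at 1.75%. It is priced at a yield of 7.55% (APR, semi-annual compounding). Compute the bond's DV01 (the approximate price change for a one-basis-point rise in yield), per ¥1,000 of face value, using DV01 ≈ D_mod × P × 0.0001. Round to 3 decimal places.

¥0.299

Periodic yield y = 0.03775.
  t   CF        PV=CF/(1+0.03775)^t    t·PV
  1         8.75         8.4317         8.4317
  2         8.75         8.1250        16.2500
  3         8.75         7.8294        23.4883
  4         8.75         7.5446        30.1785
  5         8.75         7.2702        36.3508
  6         8.75         7.0057        42.0342
  7         8.75         6.7509        47.2560
  8     1,008.75       749.9661     5,999.7285
  Σ                    802.9235     6,203.7179
P = 802.9235; D_Mac = 7.72641 half-year periods = 3.86321 yrs; D_mod = 3.72268 yrs.
DV01 ≈ 3.72268 × 802.9235 × 0.0001 = 0.298902.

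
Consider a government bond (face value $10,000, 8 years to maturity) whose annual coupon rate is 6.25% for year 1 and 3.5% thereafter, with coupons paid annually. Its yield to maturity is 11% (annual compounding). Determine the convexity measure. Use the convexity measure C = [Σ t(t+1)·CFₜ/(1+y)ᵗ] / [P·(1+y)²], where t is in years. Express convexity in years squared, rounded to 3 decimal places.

45.409

With y = 0.11:
  t   CF        PV=CF/(1+0.11)^t    t·PV        t(t+1)·PV
  1       625.00       563.0631       563.0631       1,126.1261
  2       350.00       284.0679       568.1357       1,704.4071
  3       350.00       255.9170       767.7510       3,071.0038
  4       350.00       230.5558       922.2234       4,611.1168
  5       350.00       207.7080     1,038.5398       6,231.2389
  6       350.00       187.1243     1,122.7458       7,859.2203
  7       350.00       168.5804     1,180.0631       9,440.5049
  8    10,350.00     4,491.1392    35,929.1139     323,362.0250
  Σ                  6,388.1557    42,091.6357     357,405.6430
P = 6,388.1557.
Convexity = Σ t(t+1)·PV / [P·(1+y)²] = 357,405.6430 / (6,388.1557 × 1.232100) = 45.40879.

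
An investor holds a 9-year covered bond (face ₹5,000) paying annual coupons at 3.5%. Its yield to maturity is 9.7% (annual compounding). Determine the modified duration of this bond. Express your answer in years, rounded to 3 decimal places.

6.862 years

Periodic yield y = 0.097. First find Macaulay duration:
  t   CF        PV=CF/(1+0.097)^t    t·PV
  1       175.00       159.5260       159.5260
  2       175.00       145.4202       290.8404
  3       175.00       132.5617       397.6852
  4       175.00       120.8402       483.3609
  5       175.00       110.1552       550.7759
  6       175.00       100.4149       602.4896
  7       175.00        91.5359       640.7516
  8       175.00        83.4421       667.5365
  9     5,175.00     2,249.3172    20,243.8549
  Σ                  3,193.2135    24,036.8210
P = 3,193.2135; Macaulay duration = 24,036.8210 / 3,193.2135 = 7.52747 years.
Modified duration = D_Mac / (1 + y) = 7.52747 / 1.097 = 6.86187 years.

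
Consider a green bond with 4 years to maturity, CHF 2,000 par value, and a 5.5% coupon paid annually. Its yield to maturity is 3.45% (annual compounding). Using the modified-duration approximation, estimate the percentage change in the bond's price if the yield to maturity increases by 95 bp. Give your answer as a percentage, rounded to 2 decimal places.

-3.41%

Periodic yield y = 0.0345. Modified duration first:
  t   CF        PV=CF/(1+0.0345)^t    t·PV
  1       110.00       106.3316       106.3316
  2       110.00       102.7855       205.5709
  3       110.00        99.3576       298.0729
  4     2,110.00     1,842.3005     7,369.2021
  Σ                  2,150.7752     7,979.1775
P = 2,150.7752; D_Mac = 3.70991 yrs; D_mod = 3.70991/(1+0.0345) = 3.58618 yrs.
ΔP/P ≈ -D_mod · Δy = -3.58618 × (+0.0095) = -0.034069 = -3.4069%.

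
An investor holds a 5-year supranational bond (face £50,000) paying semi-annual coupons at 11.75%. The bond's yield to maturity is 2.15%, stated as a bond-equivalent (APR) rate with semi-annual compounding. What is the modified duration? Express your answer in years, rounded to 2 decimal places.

4.08 years

Periodic yield y = 0.01075. First find Macaulay duration:
  t   CF        PV=CF/(1+0.01075)^t    t·PV
  1     2,937.50     2,906.2577     2,906.2577
  2     2,937.50     2,875.3477     5,750.6955
  3     2,937.50     2,844.7665     8,534.2995
  4     2,937.50     2,814.5105    11,258.0421
  5     2,937.50     2,784.5763    13,922.8816
  6     2,937.50     2,754.9605    16,529.7630
  7     2,937.50     2,725.6597    19,079.6176
  8     2,937.50     2,696.6704    21,573.3636
  9     2,937.50     2,667.9896    24,011.9060
  10   52,937.50    47,569.2088   475,692.0875
  Σ                 72,639.9477   599,258.9140
P = 72,639.9477; Macaulay duration = 599,258.9140 / 72,639.9477 = 8.24972 half-year periods = 4.12486 years.
Modified duration = D_Mac / (1 + y) = 4.12486 / 1.01075 = 4.08099 years.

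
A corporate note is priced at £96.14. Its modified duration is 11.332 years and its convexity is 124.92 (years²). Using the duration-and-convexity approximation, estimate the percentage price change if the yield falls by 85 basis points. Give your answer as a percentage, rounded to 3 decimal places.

+10.083%

Duration effect: -D_mod·Δy = -11.332 × (-0.0085) = +0.096322
Convexity effect: ½·C·(Δy)² = 0.5 × 124.92 × (-0.0085)² = +0.004512735
ΔP/P ≈ +0.096322 + 0.004512735 = +0.100834735
= +10.0834735%.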